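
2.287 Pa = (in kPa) 0.002287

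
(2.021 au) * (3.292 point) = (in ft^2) 3.779e+09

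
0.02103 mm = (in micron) 21.03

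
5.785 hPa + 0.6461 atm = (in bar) 0.6604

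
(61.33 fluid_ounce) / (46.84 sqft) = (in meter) 0.0004168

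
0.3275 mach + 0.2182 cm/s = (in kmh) 401.5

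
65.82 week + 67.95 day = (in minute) 7.613e+05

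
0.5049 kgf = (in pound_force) 1.113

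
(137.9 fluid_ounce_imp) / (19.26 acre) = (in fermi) 5.027e+07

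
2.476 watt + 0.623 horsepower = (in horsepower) 0.6263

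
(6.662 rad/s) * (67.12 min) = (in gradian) 1.708e+06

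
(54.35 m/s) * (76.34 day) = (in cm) 3.585e+10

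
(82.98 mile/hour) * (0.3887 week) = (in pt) 2.472e+10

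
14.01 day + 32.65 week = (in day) 242.6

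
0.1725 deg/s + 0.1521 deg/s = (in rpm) 0.0541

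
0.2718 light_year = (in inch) 1.012e+17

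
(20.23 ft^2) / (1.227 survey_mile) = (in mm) 0.9518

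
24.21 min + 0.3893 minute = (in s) 1476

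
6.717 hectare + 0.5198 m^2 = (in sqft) 7.23e+05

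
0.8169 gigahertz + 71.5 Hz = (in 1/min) 4.901e+10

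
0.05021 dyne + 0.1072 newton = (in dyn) 1.072e+04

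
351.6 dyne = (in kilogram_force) 0.0003585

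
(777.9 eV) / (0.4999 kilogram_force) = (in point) 7.207e-14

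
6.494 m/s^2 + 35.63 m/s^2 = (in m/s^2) 42.12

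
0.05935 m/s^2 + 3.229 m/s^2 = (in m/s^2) 3.288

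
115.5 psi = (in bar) 7.963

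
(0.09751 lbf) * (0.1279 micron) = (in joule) 5.548e-08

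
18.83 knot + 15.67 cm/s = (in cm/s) 984.4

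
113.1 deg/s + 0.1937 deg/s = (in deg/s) 113.3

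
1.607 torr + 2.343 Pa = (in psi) 0.03141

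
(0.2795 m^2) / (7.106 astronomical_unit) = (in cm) 2.629e-11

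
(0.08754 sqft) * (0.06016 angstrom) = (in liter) 4.893e-11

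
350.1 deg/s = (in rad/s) 6.11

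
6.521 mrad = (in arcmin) 22.42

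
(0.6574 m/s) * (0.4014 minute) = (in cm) 1583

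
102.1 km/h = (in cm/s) 2836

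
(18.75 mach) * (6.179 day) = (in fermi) 3.408e+24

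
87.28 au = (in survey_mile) 8.113e+09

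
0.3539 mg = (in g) 0.0003539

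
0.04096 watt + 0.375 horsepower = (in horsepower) 0.3751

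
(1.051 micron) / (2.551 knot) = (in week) 1.324e-12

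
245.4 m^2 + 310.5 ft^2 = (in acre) 0.06777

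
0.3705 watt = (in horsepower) 0.0004968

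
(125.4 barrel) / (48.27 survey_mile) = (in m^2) 0.0002566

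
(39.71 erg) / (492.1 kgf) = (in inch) 3.24e-08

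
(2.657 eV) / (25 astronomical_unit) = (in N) 1.138e-31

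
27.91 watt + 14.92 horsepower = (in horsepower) 14.96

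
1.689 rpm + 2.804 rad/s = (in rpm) 28.47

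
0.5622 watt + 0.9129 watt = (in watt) 1.475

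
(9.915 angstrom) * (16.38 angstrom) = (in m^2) 1.624e-18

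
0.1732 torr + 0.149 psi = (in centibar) 1.05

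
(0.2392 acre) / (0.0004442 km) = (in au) 1.457e-08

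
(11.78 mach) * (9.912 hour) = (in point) 4.057e+11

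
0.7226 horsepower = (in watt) 538.8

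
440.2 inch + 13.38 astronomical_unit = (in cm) 2.002e+14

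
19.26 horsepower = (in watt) 1.436e+04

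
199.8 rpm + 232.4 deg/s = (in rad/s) 24.98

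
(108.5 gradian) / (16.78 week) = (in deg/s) 9.622e-06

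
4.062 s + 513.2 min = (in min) 513.3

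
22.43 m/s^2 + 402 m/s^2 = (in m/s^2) 424.4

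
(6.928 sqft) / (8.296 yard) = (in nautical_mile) 4.581e-05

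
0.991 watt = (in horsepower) 0.001329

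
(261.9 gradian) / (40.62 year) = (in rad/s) 3.212e-09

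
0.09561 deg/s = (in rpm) 0.01594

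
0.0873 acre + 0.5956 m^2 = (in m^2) 353.9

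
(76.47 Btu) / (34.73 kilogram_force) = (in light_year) 2.504e-14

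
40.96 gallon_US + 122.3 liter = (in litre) 277.4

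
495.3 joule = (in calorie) 118.4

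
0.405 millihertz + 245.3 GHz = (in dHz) 2.453e+12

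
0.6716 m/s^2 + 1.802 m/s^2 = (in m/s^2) 2.474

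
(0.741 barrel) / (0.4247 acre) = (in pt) 0.1943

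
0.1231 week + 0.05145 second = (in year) 0.002361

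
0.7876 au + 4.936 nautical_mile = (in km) 1.178e+08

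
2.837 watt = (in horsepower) 0.003804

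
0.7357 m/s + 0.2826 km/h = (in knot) 1.583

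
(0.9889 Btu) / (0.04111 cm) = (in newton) 2.538e+06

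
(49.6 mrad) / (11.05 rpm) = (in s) 0.04286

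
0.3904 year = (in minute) 2.052e+05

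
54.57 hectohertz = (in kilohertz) 5.457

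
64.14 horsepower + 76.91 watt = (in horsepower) 64.24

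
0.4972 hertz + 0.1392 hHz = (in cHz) 1442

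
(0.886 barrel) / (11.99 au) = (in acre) 1.941e-17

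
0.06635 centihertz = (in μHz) 663.5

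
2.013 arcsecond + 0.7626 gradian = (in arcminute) 41.21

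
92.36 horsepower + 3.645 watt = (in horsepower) 92.36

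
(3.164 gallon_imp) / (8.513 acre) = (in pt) 0.001184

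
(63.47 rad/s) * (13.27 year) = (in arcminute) 9.131e+13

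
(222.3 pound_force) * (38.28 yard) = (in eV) 2.16e+23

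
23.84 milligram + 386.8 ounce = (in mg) 1.097e+07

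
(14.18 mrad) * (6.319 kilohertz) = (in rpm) 855.6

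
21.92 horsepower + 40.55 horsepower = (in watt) 4.658e+04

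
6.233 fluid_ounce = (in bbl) 0.001159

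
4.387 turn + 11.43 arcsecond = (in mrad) 2.756e+04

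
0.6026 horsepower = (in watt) 449.4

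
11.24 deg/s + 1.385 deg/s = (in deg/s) 12.62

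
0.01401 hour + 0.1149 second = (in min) 0.8425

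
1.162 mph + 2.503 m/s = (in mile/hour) 6.761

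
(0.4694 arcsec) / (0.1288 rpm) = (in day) 1.953e-09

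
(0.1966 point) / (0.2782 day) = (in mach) 8.474e-12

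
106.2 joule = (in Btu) 0.1007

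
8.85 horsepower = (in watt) 6599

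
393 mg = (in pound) 0.0008664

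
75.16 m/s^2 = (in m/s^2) 75.16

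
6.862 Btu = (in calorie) 1730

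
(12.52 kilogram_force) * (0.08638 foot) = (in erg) 3.233e+07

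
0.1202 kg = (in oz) 4.24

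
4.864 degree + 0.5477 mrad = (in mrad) 85.44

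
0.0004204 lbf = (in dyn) 187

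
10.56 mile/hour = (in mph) 10.56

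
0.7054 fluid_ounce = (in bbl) 0.0001312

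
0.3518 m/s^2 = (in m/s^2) 0.3518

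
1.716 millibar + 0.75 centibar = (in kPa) 0.9216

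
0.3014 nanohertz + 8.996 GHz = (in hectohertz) 8.996e+07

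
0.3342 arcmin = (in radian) 9.721e-05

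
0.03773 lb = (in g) 17.11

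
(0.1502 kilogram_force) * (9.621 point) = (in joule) 0.004999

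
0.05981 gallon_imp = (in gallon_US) 0.07183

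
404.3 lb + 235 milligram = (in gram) 1.834e+05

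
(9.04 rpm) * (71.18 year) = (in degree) 1.218e+11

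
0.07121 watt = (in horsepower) 9.549e-05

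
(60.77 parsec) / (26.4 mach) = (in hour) 5.795e+10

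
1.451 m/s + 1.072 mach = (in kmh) 1319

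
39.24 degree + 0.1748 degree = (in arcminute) 2365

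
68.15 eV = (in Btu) 1.035e-20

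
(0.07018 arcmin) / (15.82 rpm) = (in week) 2.037e-11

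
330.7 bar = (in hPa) 3.307e+05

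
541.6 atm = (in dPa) 5.488e+08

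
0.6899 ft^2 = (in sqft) 0.6899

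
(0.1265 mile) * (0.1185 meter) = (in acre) 0.005961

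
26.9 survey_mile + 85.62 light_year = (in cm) 8.1e+19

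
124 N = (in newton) 124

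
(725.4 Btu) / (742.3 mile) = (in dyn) 6.407e+04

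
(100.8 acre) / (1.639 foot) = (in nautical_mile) 440.9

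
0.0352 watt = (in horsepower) 4.72e-05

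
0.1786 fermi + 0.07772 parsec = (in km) 2.398e+12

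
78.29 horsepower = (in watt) 5.838e+04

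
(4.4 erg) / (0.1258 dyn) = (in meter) 0.3498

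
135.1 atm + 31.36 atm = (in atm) 166.5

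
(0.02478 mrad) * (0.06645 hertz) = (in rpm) 1.572e-05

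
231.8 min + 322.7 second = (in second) 1.423e+04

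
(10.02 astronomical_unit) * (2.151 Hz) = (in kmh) 1.161e+13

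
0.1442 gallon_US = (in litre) 0.5459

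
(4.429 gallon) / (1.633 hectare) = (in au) 6.863e-18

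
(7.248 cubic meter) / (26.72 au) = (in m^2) 1.813e-12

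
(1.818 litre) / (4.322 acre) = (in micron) 0.1039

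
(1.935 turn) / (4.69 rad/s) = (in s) 2.592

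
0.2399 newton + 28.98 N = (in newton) 29.22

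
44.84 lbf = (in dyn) 1.995e+07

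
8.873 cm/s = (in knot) 0.1725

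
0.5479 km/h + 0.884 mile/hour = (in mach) 0.001608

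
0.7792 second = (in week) 1.288e-06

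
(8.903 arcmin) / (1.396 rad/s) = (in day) 2.147e-08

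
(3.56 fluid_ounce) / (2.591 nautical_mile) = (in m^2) 2.194e-08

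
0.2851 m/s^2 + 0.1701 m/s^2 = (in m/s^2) 0.4552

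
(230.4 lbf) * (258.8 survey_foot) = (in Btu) 76.63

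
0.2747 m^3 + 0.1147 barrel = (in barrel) 1.843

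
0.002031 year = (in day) 0.7413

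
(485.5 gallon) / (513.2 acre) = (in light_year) 9.353e-23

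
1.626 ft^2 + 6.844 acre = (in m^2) 2.77e+04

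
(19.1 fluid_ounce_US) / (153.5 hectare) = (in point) 1.043e-06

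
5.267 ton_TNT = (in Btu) 2.089e+07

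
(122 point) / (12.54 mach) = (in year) 3.196e-13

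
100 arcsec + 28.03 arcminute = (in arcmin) 29.7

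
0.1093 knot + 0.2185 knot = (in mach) 0.0004953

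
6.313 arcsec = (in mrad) 0.03061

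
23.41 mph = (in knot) 20.34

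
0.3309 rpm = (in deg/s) 1.985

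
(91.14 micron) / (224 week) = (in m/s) 6.727e-13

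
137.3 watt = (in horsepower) 0.1841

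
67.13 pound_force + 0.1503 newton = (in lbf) 67.16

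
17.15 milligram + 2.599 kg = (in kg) 2.599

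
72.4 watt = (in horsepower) 0.09709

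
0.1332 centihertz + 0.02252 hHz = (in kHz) 0.002253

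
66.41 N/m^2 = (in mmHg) 0.4981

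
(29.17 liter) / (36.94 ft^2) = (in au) 5.682e-14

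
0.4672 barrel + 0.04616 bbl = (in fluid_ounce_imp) 2873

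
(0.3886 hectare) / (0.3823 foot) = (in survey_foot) 1.094e+05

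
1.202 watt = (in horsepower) 0.001612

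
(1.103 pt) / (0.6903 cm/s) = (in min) 0.0009395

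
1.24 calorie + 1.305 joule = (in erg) 6.493e+07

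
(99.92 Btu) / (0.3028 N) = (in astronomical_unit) 2.327e-06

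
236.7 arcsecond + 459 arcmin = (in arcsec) 2.778e+04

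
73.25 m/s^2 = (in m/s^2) 73.25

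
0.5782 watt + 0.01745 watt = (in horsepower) 0.0007988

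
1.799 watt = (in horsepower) 0.002412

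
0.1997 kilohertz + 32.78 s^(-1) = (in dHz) 2325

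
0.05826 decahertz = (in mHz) 582.6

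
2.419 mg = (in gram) 0.002419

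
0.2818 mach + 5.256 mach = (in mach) 5.538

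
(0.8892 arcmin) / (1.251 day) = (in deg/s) 1.371e-07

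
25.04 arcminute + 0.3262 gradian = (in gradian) 0.7899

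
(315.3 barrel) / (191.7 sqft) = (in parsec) 9.122e-17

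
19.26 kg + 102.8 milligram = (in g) 1.926e+04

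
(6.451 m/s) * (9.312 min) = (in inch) 1.419e+05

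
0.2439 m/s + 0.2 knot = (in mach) 0.001018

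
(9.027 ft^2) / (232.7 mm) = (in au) 2.409e-11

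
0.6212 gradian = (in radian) 0.009758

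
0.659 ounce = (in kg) 0.01868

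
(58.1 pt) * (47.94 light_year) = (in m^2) 9.296e+15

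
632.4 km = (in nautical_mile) 341.5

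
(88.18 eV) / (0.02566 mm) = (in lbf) 1.238e-13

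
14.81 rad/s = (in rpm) 141.4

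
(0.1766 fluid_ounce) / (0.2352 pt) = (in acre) 1.555e-05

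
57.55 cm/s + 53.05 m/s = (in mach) 0.1575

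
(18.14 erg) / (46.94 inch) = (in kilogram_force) 1.551e-07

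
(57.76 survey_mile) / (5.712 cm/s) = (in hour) 452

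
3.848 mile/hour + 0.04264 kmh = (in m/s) 1.732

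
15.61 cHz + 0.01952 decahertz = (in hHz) 0.003513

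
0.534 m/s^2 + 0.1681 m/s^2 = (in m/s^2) 0.7021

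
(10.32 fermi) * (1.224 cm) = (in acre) 3.121e-20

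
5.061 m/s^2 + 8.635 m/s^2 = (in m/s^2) 13.7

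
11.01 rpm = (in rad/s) 1.153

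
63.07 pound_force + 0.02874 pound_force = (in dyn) 2.807e+07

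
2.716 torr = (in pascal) 362.1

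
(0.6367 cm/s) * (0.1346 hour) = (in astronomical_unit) 2.062e-11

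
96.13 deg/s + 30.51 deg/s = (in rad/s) 2.21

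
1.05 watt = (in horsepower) 0.001408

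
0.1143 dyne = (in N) 1.143e-06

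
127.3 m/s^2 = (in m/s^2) 127.3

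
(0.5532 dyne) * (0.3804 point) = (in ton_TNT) 1.774e-19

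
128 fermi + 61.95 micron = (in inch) 0.002439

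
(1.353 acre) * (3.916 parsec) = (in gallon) 1.748e+23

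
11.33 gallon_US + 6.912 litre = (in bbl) 0.3132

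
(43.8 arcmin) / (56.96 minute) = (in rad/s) 3.728e-06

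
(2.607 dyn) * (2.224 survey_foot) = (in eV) 1.103e+14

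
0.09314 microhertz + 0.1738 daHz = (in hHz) 0.01738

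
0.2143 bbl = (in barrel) 0.2143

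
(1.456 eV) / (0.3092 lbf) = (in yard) 1.855e-19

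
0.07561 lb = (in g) 34.3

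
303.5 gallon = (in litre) 1149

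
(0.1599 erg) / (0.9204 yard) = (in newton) 1.9e-08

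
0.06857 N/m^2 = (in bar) 6.857e-07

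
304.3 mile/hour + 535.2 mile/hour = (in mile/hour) 839.5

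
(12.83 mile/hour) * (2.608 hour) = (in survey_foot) 1.767e+05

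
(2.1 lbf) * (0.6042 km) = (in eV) 3.523e+22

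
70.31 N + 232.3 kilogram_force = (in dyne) 2.348e+08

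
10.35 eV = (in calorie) 3.963e-19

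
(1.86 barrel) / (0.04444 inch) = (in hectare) 0.0262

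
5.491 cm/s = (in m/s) 0.05491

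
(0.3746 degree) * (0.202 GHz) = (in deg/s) 7.567e+07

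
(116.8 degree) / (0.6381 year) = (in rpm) 9.674e-07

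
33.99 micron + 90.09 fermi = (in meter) 3.399e-05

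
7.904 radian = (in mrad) 7904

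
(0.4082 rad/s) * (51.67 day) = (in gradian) 1.16e+08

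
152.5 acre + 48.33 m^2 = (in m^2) 6.172e+05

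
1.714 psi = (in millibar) 118.2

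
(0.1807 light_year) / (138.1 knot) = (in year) 7.63e+05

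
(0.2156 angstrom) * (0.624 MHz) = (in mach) 3.951e-08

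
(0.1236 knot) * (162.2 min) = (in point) 1.754e+06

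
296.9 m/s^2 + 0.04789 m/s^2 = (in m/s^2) 296.9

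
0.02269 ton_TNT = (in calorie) 2.269e+07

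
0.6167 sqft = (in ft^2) 0.6167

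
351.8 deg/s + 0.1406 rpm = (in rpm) 58.77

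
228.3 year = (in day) 8.333e+04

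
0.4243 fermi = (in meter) 4.243e-16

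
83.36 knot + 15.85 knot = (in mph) 114.2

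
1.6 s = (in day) 1.852e-05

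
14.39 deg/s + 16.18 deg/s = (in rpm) 5.095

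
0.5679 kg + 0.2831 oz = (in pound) 1.27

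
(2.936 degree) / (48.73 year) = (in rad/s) 3.334e-11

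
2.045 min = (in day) 0.00142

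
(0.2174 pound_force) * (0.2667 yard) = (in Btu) 0.0002235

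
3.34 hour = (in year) 0.0003813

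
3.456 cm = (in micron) 3.456e+04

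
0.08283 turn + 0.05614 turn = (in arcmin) 3002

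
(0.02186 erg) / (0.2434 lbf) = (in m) 2.019e-09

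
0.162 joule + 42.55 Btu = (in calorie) 1.073e+04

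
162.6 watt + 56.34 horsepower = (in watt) 4.218e+04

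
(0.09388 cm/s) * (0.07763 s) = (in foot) 0.0002391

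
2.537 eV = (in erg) 4.065e-12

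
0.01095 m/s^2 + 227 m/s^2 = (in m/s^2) 227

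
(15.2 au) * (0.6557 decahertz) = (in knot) 2.898e+13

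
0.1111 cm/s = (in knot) 0.00216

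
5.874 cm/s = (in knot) 0.1142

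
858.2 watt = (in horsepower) 1.151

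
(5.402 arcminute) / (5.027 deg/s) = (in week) 2.961e-08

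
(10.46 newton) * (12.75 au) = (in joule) 1.995e+13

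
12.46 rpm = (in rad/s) 1.305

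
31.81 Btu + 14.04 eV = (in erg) 3.356e+11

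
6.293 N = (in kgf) 0.6417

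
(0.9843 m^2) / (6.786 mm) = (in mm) 1.45e+05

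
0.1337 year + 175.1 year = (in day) 6.396e+04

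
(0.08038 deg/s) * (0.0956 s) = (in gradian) 0.008538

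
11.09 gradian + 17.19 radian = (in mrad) 1.736e+04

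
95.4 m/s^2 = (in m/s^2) 95.4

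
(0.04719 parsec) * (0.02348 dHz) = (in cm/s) 3.419e+14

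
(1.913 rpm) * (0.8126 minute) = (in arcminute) 3.358e+04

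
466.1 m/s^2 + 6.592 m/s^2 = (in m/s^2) 472.7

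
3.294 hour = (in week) 0.01961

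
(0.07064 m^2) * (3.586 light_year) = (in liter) 2.397e+18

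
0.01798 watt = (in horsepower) 2.411e-05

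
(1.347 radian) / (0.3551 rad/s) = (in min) 0.06322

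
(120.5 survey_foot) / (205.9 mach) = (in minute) 8.731e-06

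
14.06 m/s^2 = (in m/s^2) 14.06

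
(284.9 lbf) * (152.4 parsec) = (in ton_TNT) 1.424e+12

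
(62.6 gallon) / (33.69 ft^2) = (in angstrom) 7.571e+08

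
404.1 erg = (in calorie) 9.658e-06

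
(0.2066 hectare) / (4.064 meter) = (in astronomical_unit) 3.398e-09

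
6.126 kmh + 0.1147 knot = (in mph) 3.939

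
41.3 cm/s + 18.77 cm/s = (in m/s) 0.6007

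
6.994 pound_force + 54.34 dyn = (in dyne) 3.111e+06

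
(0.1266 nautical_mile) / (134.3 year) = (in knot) 1.076e-07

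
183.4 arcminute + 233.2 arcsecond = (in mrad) 54.48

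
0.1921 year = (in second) 6.058e+06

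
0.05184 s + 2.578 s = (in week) 4.348e-06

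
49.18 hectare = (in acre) 121.5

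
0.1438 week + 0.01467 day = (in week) 0.1459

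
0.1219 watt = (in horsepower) 0.0001635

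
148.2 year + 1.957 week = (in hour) 1.299e+06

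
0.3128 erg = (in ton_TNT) 7.476e-18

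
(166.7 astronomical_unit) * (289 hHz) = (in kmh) 2.595e+18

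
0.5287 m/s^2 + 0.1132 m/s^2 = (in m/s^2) 0.6419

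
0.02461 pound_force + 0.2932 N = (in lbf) 0.09052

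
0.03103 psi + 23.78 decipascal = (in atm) 0.002135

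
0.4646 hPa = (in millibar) 0.4646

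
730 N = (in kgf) 74.44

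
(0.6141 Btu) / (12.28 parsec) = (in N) 1.71e-15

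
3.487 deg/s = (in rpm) 0.5812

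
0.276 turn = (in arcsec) 3.577e+05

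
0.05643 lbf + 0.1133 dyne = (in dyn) 2.51e+04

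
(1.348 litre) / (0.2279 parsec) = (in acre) 4.737e-23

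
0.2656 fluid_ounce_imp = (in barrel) 4.747e-05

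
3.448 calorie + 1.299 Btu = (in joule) 1385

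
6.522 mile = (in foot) 3.444e+04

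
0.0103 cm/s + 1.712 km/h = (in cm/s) 47.57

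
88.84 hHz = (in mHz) 8.884e+06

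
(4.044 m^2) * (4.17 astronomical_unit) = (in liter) 2.523e+15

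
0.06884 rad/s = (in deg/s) 3.944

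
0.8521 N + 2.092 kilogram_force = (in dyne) 2.137e+06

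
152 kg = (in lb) 335.1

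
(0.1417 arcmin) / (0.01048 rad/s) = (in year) 1.247e-10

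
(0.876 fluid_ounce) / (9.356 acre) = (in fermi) 6.842e+05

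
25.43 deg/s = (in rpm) 4.238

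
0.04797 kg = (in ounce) 1.692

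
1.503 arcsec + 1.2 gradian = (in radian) 0.01886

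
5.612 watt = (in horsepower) 0.007526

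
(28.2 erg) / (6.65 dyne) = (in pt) 120.2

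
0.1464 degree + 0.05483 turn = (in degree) 19.89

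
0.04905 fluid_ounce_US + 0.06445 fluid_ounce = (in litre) 0.003357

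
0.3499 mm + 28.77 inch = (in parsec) 2.369e-17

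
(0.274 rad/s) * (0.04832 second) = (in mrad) 13.24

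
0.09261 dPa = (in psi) 1.343e-06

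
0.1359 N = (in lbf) 0.03055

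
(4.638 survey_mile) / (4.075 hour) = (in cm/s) 50.88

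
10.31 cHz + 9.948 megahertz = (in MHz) 9.948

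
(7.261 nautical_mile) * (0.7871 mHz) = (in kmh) 38.1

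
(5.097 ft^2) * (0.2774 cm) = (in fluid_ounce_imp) 46.23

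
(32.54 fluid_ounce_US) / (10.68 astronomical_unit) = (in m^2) 6.023e-16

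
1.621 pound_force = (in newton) 7.211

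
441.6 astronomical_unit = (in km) 6.606e+10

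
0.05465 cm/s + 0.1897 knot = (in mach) 0.0002882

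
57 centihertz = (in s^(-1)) 0.57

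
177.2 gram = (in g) 177.2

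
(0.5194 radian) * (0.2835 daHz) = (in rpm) 14.06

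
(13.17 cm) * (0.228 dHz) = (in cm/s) 0.3003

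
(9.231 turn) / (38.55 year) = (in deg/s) 2.734e-06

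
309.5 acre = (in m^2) 1.253e+06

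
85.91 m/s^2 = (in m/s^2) 85.91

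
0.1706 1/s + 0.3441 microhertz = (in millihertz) 170.6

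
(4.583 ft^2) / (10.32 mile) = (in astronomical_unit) 1.714e-16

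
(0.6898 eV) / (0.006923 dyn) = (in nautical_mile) 8.62e-16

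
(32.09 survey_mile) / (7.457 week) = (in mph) 0.02562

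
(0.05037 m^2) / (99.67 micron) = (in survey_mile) 0.314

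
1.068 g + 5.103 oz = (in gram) 145.7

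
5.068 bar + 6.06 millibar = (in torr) 3806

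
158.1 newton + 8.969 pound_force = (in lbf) 44.51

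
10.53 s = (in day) 0.0001219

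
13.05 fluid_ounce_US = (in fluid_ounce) 13.05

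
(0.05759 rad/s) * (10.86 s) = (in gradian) 39.82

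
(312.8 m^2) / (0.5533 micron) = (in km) 5.653e+05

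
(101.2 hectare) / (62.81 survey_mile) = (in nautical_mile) 0.005406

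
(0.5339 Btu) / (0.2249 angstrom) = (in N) 2.505e+13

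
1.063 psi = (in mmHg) 54.97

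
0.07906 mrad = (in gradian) 0.005033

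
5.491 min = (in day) 0.003813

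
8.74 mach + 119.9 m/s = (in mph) 6925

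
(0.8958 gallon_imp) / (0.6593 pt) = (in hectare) 0.001751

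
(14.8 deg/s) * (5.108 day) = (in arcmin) 3.919e+08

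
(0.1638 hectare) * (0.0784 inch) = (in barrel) 20.52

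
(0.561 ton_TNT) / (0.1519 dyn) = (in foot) 5.07e+15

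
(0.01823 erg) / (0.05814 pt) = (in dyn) 8.888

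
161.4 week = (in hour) 2.712e+04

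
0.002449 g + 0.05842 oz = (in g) 1.659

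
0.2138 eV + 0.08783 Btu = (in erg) 9.267e+08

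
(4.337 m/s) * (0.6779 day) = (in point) 7.201e+08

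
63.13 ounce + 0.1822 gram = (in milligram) 1.79e+06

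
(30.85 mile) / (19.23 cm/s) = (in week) 0.4269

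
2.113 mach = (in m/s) 719.5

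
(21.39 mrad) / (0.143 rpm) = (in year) 4.529e-08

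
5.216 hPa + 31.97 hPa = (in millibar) 37.19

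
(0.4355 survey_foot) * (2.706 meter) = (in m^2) 0.3592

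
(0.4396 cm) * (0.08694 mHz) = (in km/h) 1.376e-06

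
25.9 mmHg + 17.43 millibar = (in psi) 0.7536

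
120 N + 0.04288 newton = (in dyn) 1.2e+07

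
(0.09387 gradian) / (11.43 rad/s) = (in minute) 2.15e-06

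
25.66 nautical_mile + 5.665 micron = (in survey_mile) 29.53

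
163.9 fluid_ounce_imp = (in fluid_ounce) 157.5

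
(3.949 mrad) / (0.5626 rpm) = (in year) 2.125e-09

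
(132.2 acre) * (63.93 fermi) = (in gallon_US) 9.035e-06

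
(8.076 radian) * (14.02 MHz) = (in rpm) 1.081e+09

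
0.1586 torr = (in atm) 0.0002087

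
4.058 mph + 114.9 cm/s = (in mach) 0.008702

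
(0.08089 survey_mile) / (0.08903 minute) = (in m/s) 24.37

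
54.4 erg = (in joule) 5.44e-06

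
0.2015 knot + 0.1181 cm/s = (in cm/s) 10.48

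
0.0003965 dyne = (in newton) 3.965e-09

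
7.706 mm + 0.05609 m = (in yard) 0.06977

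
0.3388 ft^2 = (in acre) 7.778e-06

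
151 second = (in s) 151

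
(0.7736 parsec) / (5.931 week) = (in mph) 1.489e+10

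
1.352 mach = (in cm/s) 4.604e+04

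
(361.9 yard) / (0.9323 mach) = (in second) 1.042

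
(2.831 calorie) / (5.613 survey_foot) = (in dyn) 6.923e+05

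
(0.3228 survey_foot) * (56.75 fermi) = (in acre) 1.38e-18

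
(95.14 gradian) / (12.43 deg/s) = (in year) 2.184e-07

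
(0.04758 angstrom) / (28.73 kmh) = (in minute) 9.937e-15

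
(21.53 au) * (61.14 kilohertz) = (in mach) 5.783e+14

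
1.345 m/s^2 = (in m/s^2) 1.345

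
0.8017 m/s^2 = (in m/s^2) 0.8017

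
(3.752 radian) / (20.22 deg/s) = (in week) 1.758e-05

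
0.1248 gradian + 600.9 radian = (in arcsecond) 1.239e+08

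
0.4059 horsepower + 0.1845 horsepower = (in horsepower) 0.5904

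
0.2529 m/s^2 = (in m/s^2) 0.2529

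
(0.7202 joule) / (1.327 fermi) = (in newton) 5.427e+14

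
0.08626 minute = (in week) 8.558e-06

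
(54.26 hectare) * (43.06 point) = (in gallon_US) 2.177e+06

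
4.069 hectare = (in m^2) 4.069e+04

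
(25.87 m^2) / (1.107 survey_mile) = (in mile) 9.023e-06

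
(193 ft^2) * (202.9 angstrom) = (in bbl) 2.288e-06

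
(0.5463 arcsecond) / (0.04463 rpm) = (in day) 6.559e-09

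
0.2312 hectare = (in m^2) 2312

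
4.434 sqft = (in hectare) 4.119e-05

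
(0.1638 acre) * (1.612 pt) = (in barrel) 2.371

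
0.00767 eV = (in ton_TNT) 2.937e-31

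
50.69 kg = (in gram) 5.069e+04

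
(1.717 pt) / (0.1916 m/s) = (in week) 5.227e-09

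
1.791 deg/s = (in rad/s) 0.03126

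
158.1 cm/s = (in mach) 0.004643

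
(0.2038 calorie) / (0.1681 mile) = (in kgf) 0.0003214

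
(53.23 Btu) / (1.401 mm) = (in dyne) 4.009e+12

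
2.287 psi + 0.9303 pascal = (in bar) 0.1577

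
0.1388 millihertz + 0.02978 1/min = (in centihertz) 0.06351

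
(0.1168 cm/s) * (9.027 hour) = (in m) 37.96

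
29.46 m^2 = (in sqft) 317.1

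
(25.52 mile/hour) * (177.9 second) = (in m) 2030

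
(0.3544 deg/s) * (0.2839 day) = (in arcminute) 5.216e+05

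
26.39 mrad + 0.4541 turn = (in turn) 0.4583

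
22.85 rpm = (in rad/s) 2.393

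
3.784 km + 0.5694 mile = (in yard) 5140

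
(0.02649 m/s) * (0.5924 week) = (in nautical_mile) 5.125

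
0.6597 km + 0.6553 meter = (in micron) 6.604e+08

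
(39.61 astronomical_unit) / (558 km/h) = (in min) 6.372e+08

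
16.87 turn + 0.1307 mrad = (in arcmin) 3.644e+05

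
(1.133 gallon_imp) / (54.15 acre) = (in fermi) 2.35e+07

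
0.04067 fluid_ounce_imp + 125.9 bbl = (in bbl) 125.9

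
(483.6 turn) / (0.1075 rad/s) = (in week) 0.04674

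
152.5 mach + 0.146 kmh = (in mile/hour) 1.162e+05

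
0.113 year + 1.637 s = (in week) 5.892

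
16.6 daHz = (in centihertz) 1.66e+04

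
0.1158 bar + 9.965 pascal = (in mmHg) 86.93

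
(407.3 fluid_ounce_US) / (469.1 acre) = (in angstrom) 63.45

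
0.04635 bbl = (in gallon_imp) 1.621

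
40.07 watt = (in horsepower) 0.05373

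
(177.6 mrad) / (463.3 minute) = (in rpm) 6.101e-05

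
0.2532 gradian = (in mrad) 3.977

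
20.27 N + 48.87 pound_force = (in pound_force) 53.43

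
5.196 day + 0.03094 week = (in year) 0.01483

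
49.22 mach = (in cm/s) 1.676e+06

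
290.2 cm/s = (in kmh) 10.45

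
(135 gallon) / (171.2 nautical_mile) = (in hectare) 1.612e-10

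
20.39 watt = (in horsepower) 0.02734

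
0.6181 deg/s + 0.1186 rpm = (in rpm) 0.2216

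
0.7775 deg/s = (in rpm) 0.1296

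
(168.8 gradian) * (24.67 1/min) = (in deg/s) 62.46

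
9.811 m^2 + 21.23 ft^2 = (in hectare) 0.001178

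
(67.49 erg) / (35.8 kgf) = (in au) 1.285e-19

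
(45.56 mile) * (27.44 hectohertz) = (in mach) 5.909e+05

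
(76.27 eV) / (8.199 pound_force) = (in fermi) 0.0003351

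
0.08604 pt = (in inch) 0.001195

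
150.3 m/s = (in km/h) 541.1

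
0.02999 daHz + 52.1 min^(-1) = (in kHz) 0.001168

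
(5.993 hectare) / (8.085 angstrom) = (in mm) 7.412e+16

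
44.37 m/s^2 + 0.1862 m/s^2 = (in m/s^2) 44.56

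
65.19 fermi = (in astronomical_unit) 4.358e-25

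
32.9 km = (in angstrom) 3.29e+14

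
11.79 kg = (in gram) 1.179e+04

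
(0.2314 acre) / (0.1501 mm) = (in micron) 6.239e+12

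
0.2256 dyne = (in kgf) 2.3e-07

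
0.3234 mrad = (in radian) 0.0003234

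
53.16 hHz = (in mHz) 5.316e+06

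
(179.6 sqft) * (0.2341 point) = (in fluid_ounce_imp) 48.5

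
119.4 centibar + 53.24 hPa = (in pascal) 1.247e+05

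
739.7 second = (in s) 739.7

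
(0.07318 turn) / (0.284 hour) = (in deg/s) 0.02577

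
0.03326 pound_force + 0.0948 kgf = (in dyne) 1.078e+05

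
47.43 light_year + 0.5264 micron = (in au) 3e+06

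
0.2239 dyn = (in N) 2.239e-06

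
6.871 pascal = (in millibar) 0.06871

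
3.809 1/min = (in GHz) 6.348e-11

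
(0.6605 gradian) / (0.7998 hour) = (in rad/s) 3.603e-06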